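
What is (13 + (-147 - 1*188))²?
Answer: 103684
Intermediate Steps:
(13 + (-147 - 1*188))² = (13 + (-147 - 188))² = (13 - 335)² = (-322)² = 103684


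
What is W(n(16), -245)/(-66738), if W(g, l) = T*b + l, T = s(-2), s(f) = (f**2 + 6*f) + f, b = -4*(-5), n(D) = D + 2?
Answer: 445/66738 ≈ 0.0066679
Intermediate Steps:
n(D) = 2 + D
b = 20
s(f) = f**2 + 7*f
T = -10 (T = -2*(7 - 2) = -2*5 = -10)
W(g, l) = -200 + l (W(g, l) = -10*20 + l = -200 + l)
W(n(16), -245)/(-66738) = (-200 - 245)/(-66738) = -445*(-1/66738) = 445/66738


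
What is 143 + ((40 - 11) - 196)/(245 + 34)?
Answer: 39730/279 ≈ 142.40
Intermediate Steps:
143 + ((40 - 11) - 196)/(245 + 34) = 143 + (29 - 196)/279 = 143 - 167*1/279 = 143 - 167/279 = 39730/279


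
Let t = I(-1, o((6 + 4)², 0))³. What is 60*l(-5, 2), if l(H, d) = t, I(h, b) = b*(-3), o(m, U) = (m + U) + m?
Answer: -12960000000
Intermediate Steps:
o(m, U) = U + 2*m (o(m, U) = (U + m) + m = U + 2*m)
I(h, b) = -3*b
t = -216000000 (t = (-3*(0 + 2*(6 + 4)²))³ = (-3*(0 + 2*10²))³ = (-3*(0 + 2*100))³ = (-3*(0 + 200))³ = (-3*200)³ = (-600)³ = -216000000)
l(H, d) = -216000000
60*l(-5, 2) = 60*(-216000000) = -12960000000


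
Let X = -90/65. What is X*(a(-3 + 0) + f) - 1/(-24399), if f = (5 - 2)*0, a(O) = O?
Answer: 1317559/317187 ≈ 4.1539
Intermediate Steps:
X = -18/13 (X = -90*1/65 = -18/13 ≈ -1.3846)
f = 0 (f = 3*0 = 0)
X*(a(-3 + 0) + f) - 1/(-24399) = -18*((-3 + 0) + 0)/13 - 1/(-24399) = -18*(-3 + 0)/13 - 1*(-1/24399) = -18/13*(-3) + 1/24399 = 54/13 + 1/24399 = 1317559/317187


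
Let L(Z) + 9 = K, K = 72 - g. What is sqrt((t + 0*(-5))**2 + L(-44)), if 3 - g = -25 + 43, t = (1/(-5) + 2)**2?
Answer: sqrt(55311)/25 ≈ 9.4073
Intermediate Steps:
t = 81/25 (t = (1*(-1/5) + 2)**2 = (-1/5 + 2)**2 = (9/5)**2 = 81/25 ≈ 3.2400)
g = -15 (g = 3 - (-25 + 43) = 3 - 1*18 = 3 - 18 = -15)
K = 87 (K = 72 - 1*(-15) = 72 + 15 = 87)
L(Z) = 78 (L(Z) = -9 + 87 = 78)
sqrt((t + 0*(-5))**2 + L(-44)) = sqrt((81/25 + 0*(-5))**2 + 78) = sqrt((81/25 + 0)**2 + 78) = sqrt((81/25)**2 + 78) = sqrt(6561/625 + 78) = sqrt(55311/625) = sqrt(55311)/25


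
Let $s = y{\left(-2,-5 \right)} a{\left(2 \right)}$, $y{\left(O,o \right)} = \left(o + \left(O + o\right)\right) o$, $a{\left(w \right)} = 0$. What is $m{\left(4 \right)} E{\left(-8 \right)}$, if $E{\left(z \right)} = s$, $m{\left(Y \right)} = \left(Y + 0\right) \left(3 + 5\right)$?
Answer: $0$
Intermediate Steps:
$m{\left(Y \right)} = 8 Y$ ($m{\left(Y \right)} = Y 8 = 8 Y$)
$y{\left(O,o \right)} = o \left(O + 2 o\right)$ ($y{\left(O,o \right)} = \left(O + 2 o\right) o = o \left(O + 2 o\right)$)
$s = 0$ ($s = - 5 \left(-2 + 2 \left(-5\right)\right) 0 = - 5 \left(-2 - 10\right) 0 = \left(-5\right) \left(-12\right) 0 = 60 \cdot 0 = 0$)
$E{\left(z \right)} = 0$
$m{\left(4 \right)} E{\left(-8 \right)} = 8 \cdot 4 \cdot 0 = 32 \cdot 0 = 0$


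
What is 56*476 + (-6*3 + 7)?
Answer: 26645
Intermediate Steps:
56*476 + (-6*3 + 7) = 26656 + (-18 + 7) = 26656 - 11 = 26645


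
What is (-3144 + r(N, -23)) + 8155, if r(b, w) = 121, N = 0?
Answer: 5132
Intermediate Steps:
(-3144 + r(N, -23)) + 8155 = (-3144 + 121) + 8155 = -3023 + 8155 = 5132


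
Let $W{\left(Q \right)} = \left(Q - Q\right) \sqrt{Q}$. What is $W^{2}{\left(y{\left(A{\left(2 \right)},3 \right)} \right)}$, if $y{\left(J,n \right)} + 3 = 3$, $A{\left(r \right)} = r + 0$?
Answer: $0$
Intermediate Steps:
$A{\left(r \right)} = r$
$y{\left(J,n \right)} = 0$ ($y{\left(J,n \right)} = -3 + 3 = 0$)
$W{\left(Q \right)} = 0$ ($W{\left(Q \right)} = 0 \sqrt{Q} = 0$)
$W^{2}{\left(y{\left(A{\left(2 \right)},3 \right)} \right)} = 0^{2} = 0$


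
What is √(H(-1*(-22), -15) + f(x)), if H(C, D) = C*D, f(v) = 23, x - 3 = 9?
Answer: I*√307 ≈ 17.521*I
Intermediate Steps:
x = 12 (x = 3 + 9 = 12)
√(H(-1*(-22), -15) + f(x)) = √(-1*(-22)*(-15) + 23) = √(22*(-15) + 23) = √(-330 + 23) = √(-307) = I*√307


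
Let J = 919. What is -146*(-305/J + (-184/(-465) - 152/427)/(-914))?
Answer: 4041165128806/83389724565 ≈ 48.461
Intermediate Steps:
-146*(-305/J + (-184/(-465) - 152/427)/(-914)) = -146*(-305/919 + (-184/(-465) - 152/427)/(-914)) = -146*(-305*1/919 + (-184*(-1/465) - 152*1/427)*(-1/914)) = -146*(-305/919 + (184/465 - 152/427)*(-1/914)) = -146*(-305/919 + (7888/198555)*(-1/914)) = -146*(-305/919 - 3944/90739635) = -146*(-27679213211/83389724565) = 4041165128806/83389724565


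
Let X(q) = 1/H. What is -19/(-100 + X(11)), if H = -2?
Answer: 38/201 ≈ 0.18905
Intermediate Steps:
X(q) = -1/2 (X(q) = 1/(-2) = -1/2)
-19/(-100 + X(11)) = -19/(-100 - 1/2) = -19/(-201/2) = -2/201*(-19) = 38/201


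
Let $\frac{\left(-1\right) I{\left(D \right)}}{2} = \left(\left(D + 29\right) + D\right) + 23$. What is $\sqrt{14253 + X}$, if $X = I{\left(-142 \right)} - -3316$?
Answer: $\sqrt{18033} \approx 134.29$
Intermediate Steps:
$I{\left(D \right)} = -104 - 4 D$ ($I{\left(D \right)} = - 2 \left(\left(\left(D + 29\right) + D\right) + 23\right) = - 2 \left(\left(\left(29 + D\right) + D\right) + 23\right) = - 2 \left(\left(29 + 2 D\right) + 23\right) = - 2 \left(52 + 2 D\right) = -104 - 4 D$)
$X = 3780$ ($X = \left(-104 - -568\right) - -3316 = \left(-104 + 568\right) + 3316 = 464 + 3316 = 3780$)
$\sqrt{14253 + X} = \sqrt{14253 + 3780} = \sqrt{18033}$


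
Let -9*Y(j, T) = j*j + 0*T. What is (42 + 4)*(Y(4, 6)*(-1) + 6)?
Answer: 3220/9 ≈ 357.78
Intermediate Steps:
Y(j, T) = -j²/9 (Y(j, T) = -(j*j + 0*T)/9 = -(j² + 0)/9 = -j²/9)
(42 + 4)*(Y(4, 6)*(-1) + 6) = (42 + 4)*(-⅑*4²*(-1) + 6) = 46*(-⅑*16*(-1) + 6) = 46*(-16/9*(-1) + 6) = 46*(16/9 + 6) = 46*(70/9) = 3220/9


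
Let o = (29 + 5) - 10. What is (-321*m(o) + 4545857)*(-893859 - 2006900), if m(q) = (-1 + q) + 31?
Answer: -13136153848957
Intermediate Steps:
o = 24 (o = 34 - 10 = 24)
m(q) = 30 + q
(-321*m(o) + 4545857)*(-893859 - 2006900) = (-321*(30 + 24) + 4545857)*(-893859 - 2006900) = (-321*54 + 4545857)*(-2900759) = (-17334 + 4545857)*(-2900759) = 4528523*(-2900759) = -13136153848957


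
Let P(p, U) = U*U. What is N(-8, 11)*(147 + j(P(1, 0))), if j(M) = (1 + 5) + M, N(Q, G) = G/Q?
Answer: -1683/8 ≈ -210.38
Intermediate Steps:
P(p, U) = U²
j(M) = 6 + M
N(-8, 11)*(147 + j(P(1, 0))) = (11/(-8))*(147 + (6 + 0²)) = (11*(-⅛))*(147 + (6 + 0)) = -11*(147 + 6)/8 = -11/8*153 = -1683/8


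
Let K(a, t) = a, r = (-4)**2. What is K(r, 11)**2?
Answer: 256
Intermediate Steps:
r = 16
K(r, 11)**2 = 16**2 = 256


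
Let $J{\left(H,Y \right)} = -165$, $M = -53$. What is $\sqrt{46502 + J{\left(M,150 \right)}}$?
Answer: $\sqrt{46337} \approx 215.26$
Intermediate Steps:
$\sqrt{46502 + J{\left(M,150 \right)}} = \sqrt{46502 - 165} = \sqrt{46337}$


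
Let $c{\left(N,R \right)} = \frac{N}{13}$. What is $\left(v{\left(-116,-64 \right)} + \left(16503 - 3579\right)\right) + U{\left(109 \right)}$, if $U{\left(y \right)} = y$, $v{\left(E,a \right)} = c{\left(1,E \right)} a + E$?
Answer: $\frac{167857}{13} \approx 12912.0$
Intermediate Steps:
$c{\left(N,R \right)} = \frac{N}{13}$ ($c{\left(N,R \right)} = N \frac{1}{13} = \frac{N}{13}$)
$v{\left(E,a \right)} = E + \frac{a}{13}$ ($v{\left(E,a \right)} = \frac{1}{13} \cdot 1 a + E = \frac{a}{13} + E = E + \frac{a}{13}$)
$\left(v{\left(-116,-64 \right)} + \left(16503 - 3579\right)\right) + U{\left(109 \right)} = \left(\left(-116 + \frac{1}{13} \left(-64\right)\right) + \left(16503 - 3579\right)\right) + 109 = \left(\left(-116 - \frac{64}{13}\right) + 12924\right) + 109 = \left(- \frac{1572}{13} + 12924\right) + 109 = \frac{166440}{13} + 109 = \frac{167857}{13}$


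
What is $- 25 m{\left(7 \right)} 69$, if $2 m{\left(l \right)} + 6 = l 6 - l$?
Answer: $- \frac{50025}{2} \approx -25013.0$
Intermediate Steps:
$m{\left(l \right)} = -3 + \frac{5 l}{2}$ ($m{\left(l \right)} = -3 + \frac{l 6 - l}{2} = -3 + \frac{6 l - l}{2} = -3 + \frac{5 l}{2}$)
$- 25 m{\left(7 \right)} 69 = - 25 \left(-3 + \frac{5}{2} \cdot 7\right) 69 = - 25 \left(-3 + \frac{35}{2}\right) 69 = \left(-25\right) \frac{29}{2} \cdot 69 = \left(- \frac{725}{2}\right) 69 = - \frac{50025}{2}$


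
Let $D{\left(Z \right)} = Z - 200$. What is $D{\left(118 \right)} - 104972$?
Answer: $-105054$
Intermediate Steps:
$D{\left(Z \right)} = -200 + Z$ ($D{\left(Z \right)} = Z - 200 = -200 + Z$)
$D{\left(118 \right)} - 104972 = \left(-200 + 118\right) - 104972 = -82 - 104972 = -105054$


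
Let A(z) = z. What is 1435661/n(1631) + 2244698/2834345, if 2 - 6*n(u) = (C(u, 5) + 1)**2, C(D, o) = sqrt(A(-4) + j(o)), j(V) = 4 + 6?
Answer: -122074755066652/2834345 + 17227932*sqrt(6) ≈ -8.7019e+5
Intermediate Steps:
j(V) = 10
C(D, o) = sqrt(6) (C(D, o) = sqrt(-4 + 10) = sqrt(6))
n(u) = 1/3 - (1 + sqrt(6))**2/6 (n(u) = 1/3 - (sqrt(6) + 1)**2/6 = 1/3 - (1 + sqrt(6))**2/6)
1435661/n(1631) + 2244698/2834345 = 1435661/(1/3 - (1 + sqrt(6))**2/6) + 2244698/2834345 = 2244698/2834345 + 1435661/(1/3 - (1 + sqrt(6))**2/6)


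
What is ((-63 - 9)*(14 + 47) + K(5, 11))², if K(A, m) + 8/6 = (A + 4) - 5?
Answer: 173396224/9 ≈ 1.9266e+7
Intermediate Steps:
K(A, m) = -7/3 + A (K(A, m) = -4/3 + ((A + 4) - 5) = -4/3 + ((4 + A) - 5) = -4/3 + (-1 + A) = -7/3 + A)
((-63 - 9)*(14 + 47) + K(5, 11))² = ((-63 - 9)*(14 + 47) + (-7/3 + 5))² = (-72*61 + 8/3)² = (-4392 + 8/3)² = (-13168/3)² = 173396224/9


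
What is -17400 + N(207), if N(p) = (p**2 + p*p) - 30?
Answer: 68268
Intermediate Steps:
N(p) = -30 + 2*p**2 (N(p) = (p**2 + p**2) - 30 = 2*p**2 - 30 = -30 + 2*p**2)
-17400 + N(207) = -17400 + (-30 + 2*207**2) = -17400 + (-30 + 2*42849) = -17400 + (-30 + 85698) = -17400 + 85668 = 68268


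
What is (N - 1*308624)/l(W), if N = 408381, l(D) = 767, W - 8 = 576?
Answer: 99757/767 ≈ 130.06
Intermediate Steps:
W = 584 (W = 8 + 576 = 584)
(N - 1*308624)/l(W) = (408381 - 1*308624)/767 = (408381 - 308624)*(1/767) = 99757*(1/767) = 99757/767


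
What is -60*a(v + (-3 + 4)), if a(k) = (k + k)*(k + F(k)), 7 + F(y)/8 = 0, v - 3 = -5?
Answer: -6840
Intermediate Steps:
v = -2 (v = 3 - 5 = -2)
F(y) = -56 (F(y) = -56 + 8*0 = -56 + 0 = -56)
a(k) = 2*k*(-56 + k) (a(k) = (k + k)*(k - 56) = (2*k)*(-56 + k) = 2*k*(-56 + k))
-60*a(v + (-3 + 4)) = -120*(-2 + (-3 + 4))*(-56 + (-2 + (-3 + 4))) = -120*(-2 + 1)*(-56 + (-2 + 1)) = -120*(-1)*(-56 - 1) = -120*(-1)*(-57) = -60*114 = -6840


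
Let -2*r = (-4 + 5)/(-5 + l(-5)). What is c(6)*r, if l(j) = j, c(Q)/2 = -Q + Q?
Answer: 0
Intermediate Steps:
c(Q) = 0 (c(Q) = 2*(-Q + Q) = 2*0 = 0)
r = 1/20 (r = -(-4 + 5)/(2*(-5 - 5)) = -1/(2*(-10)) = -(-1)/(2*10) = -½*(-⅒) = 1/20 ≈ 0.050000)
c(6)*r = 0*(1/20) = 0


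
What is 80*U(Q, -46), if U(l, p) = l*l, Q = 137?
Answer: 1501520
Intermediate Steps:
U(l, p) = l²
80*U(Q, -46) = 80*137² = 80*18769 = 1501520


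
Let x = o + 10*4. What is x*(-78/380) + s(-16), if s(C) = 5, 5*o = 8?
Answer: -1681/475 ≈ -3.5389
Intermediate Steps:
o = 8/5 (o = (⅕)*8 = 8/5 ≈ 1.6000)
x = 208/5 (x = 8/5 + 10*4 = 8/5 + 40 = 208/5 ≈ 41.600)
x*(-78/380) + s(-16) = 208*(-78/380)/5 + 5 = 208*(-78*1/380)/5 + 5 = (208/5)*(-39/190) + 5 = -4056/475 + 5 = -1681/475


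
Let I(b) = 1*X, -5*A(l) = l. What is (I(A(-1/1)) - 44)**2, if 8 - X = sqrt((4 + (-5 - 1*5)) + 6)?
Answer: 1296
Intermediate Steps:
X = 8 (X = 8 - sqrt((4 + (-5 - 1*5)) + 6) = 8 - sqrt((4 + (-5 - 5)) + 6) = 8 - sqrt((4 - 10) + 6) = 8 - sqrt(-6 + 6) = 8 - sqrt(0) = 8 - 1*0 = 8 + 0 = 8)
A(l) = -l/5
I(b) = 8 (I(b) = 1*8 = 8)
(I(A(-1/1)) - 44)**2 = (8 - 44)**2 = (-36)**2 = 1296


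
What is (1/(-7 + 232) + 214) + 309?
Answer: 117676/225 ≈ 523.00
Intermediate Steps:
(1/(-7 + 232) + 214) + 309 = (1/225 + 214) + 309 = 48151/225 + 309 = 117676/225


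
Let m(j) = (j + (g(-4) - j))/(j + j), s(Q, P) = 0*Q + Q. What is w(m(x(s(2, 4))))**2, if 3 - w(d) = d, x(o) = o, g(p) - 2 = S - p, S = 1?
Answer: 25/16 ≈ 1.5625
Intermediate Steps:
g(p) = 3 - p (g(p) = 2 + (1 - p) = 3 - p)
s(Q, P) = Q (s(Q, P) = 0 + Q = Q)
m(j) = 7/(2*j) (m(j) = (j + ((3 - 1*(-4)) - j))/(j + j) = (j + ((3 + 4) - j))/((2*j)) = (j + (7 - j))*(1/(2*j)) = 7*(1/(2*j)) = 7/(2*j))
w(d) = 3 - d
w(m(x(s(2, 4))))**2 = (3 - 7/(2*2))**2 = (3 - 1*7/4)**2 = (3 - 7/4)**2 = (5/4)**2 = 25/16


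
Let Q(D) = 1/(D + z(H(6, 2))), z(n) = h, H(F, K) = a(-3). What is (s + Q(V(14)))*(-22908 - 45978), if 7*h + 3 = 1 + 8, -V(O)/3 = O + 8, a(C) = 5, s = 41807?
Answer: -218873611785/76 ≈ -2.8799e+9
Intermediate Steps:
V(O) = -24 - 3*O (V(O) = -3*(O + 8) = -3*(8 + O) = -24 - 3*O)
H(F, K) = 5
h = 6/7 (h = -3/7 + (1 + 8)/7 = -3/7 + (⅐)*9 = -3/7 + 9/7 = 6/7 ≈ 0.85714)
z(n) = 6/7
Q(D) = 1/(6/7 + D) (Q(D) = 1/(D + 6/7) = 1/(6/7 + D))
(s + Q(V(14)))*(-22908 - 45978) = (41807 + 7/(6 + 7*(-24 - 3*14)))*(-22908 - 45978) = (41807 + 7/(6 + 7*(-24 - 42)))*(-68886) = (41807 + 7/(6 + 7*(-66)))*(-68886) = (41807 + 7/(6 - 462))*(-68886) = (41807 + 7/(-456))*(-68886) = (41807 + 7*(-1/456))*(-68886) = (41807 - 7/456)*(-68886) = (19063985/456)*(-68886) = -218873611785/76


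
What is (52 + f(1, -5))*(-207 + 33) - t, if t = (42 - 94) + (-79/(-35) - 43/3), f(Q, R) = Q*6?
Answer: -1052932/105 ≈ -10028.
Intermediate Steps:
f(Q, R) = 6*Q
t = -6728/105 (t = -52 + (-79*(-1/35) - 43*⅓) = -52 + (79/35 - 43/3) = -52 - 1268/105 = -6728/105 ≈ -64.076)
(52 + f(1, -5))*(-207 + 33) - t = (52 + 6*1)*(-207 + 33) - 1*(-6728/105) = (52 + 6)*(-174) + 6728/105 = 58*(-174) + 6728/105 = -10092 + 6728/105 = -1052932/105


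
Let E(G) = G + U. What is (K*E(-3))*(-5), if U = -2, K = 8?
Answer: 200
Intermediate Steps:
E(G) = -2 + G (E(G) = G - 2 = -2 + G)
(K*E(-3))*(-5) = (8*(-2 - 3))*(-5) = (8*(-5))*(-5) = -40*(-5) = 200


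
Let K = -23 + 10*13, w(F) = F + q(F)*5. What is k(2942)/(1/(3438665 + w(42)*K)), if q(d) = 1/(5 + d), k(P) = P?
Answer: 476100941536/47 ≈ 1.0130e+10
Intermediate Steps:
w(F) = F + 5/(5 + F)
K = 107 (K = -23 + 130 = 107)
k(2942)/(1/(3438665 + w(42)*K)) = 2942/(1/(3438665 + ((5 + 42*(5 + 42))/(5 + 42))*107)) = 2942/(1/(3438665 + ((5 + 42*47)/47)*107)) = 2942/(1/(3438665 + ((5 + 1974)/47)*107)) = 2942/(1/(3438665 + ((1/47)*1979)*107)) = 2942/(1/(3438665 + (1979/47)*107)) = 2942/(1/(3438665 + 211753/47)) = 2942/(1/(161829008/47)) = 2942/(47/161829008) = 2942*(161829008/47) = 476100941536/47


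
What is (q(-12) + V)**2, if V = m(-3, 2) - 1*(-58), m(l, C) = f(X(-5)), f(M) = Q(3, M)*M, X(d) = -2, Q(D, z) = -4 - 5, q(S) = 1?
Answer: 5929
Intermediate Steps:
Q(D, z) = -9
f(M) = -9*M
m(l, C) = 18 (m(l, C) = -9*(-2) = 18)
V = 76 (V = 18 - 1*(-58) = 18 + 58 = 76)
(q(-12) + V)**2 = (1 + 76)**2 = 77**2 = 5929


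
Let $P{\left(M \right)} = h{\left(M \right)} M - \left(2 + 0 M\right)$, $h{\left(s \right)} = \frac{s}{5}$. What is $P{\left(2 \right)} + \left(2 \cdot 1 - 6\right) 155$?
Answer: $- \frac{3106}{5} \approx -621.2$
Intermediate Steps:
$h{\left(s \right)} = \frac{s}{5}$ ($h{\left(s \right)} = s \frac{1}{5} = \frac{s}{5}$)
$P{\left(M \right)} = -2 + \frac{M^{2}}{5}$ ($P{\left(M \right)} = \frac{M}{5} M - \left(2 + 0 M\right) = \frac{M^{2}}{5} + \left(0 - 2\right) = \frac{M^{2}}{5} - 2 = -2 + \frac{M^{2}}{5}$)
$P{\left(2 \right)} + \left(2 \cdot 1 - 6\right) 155 = \left(-2 + \frac{2^{2}}{5}\right) + \left(2 \cdot 1 - 6\right) 155 = \left(-2 + \frac{1}{5} \cdot 4\right) + \left(2 - 6\right) 155 = \left(-2 + \frac{4}{5}\right) - 620 = - \frac{6}{5} - 620 = - \frac{3106}{5}$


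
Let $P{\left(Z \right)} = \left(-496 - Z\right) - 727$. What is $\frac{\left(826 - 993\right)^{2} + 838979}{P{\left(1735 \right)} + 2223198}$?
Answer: $\frac{2491}{6380} \approx 0.39044$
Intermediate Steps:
$P{\left(Z \right)} = -1223 - Z$ ($P{\left(Z \right)} = \left(-496 - Z\right) - 727 = -1223 - Z$)
$\frac{\left(826 - 993\right)^{2} + 838979}{P{\left(1735 \right)} + 2223198} = \frac{\left(826 - 993\right)^{2} + 838979}{\left(-1223 - 1735\right) + 2223198} = \frac{\left(-167\right)^{2} + 838979}{-2958 + 2223198} = \frac{27889 + 838979}{2220240} = 866868 \cdot \frac{1}{2220240} = \frac{2491}{6380}$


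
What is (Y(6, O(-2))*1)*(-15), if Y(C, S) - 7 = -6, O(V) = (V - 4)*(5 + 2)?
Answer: -15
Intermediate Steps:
O(V) = -28 + 7*V (O(V) = (-4 + V)*7 = -28 + 7*V)
Y(C, S) = 1 (Y(C, S) = 7 - 6 = 1)
(Y(6, O(-2))*1)*(-15) = (1*1)*(-15) = 1*(-15) = -15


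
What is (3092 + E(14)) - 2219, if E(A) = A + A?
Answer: 901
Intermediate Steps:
E(A) = 2*A
(3092 + E(14)) - 2219 = (3092 + 2*14) - 2219 = (3092 + 28) - 2219 = 3120 - 2219 = 901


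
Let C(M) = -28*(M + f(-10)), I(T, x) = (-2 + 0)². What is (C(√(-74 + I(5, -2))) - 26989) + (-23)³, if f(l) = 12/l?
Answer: -195612/5 - 28*I*√70 ≈ -39122.0 - 234.26*I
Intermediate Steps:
I(T, x) = 4 (I(T, x) = (-2)² = 4)
C(M) = 168/5 - 28*M (C(M) = -28*(M + 12/(-10)) = -28*(M + 12*(-⅒)) = -28*(M - 6/5) = -28*(-6/5 + M) = 168/5 - 28*M)
(C(√(-74 + I(5, -2))) - 26989) + (-23)³ = ((168/5 - 28*√(-74 + 4)) - 26989) + (-23)³ = ((168/5 - 28*I*√70) - 26989) - 12167 = (-134777/5 - 28*I*√70) - 12167 = -195612/5 - 28*I*√70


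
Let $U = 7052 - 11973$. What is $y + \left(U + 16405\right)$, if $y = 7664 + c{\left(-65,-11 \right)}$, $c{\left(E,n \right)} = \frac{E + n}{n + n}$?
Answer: $\frac{210666}{11} \approx 19151.0$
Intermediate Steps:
$c{\left(E,n \right)} = \frac{E + n}{2 n}$
$U = -4921$ ($U = 7052 - 11973 = -4921$)
$y = \frac{84342}{11}$ ($y = 7664 + \frac{-65 - 11}{2 \left(-11\right)} = 7664 + \frac{1}{2} \left(- \frac{1}{11}\right) \left(-76\right) = 7664 + \frac{38}{11} = \frac{84342}{11} \approx 7667.5$)
$y + \left(U + 16405\right) = \frac{84342}{11} + \left(-4921 + 16405\right) = \frac{84342}{11} + 11484 = \frac{210666}{11}$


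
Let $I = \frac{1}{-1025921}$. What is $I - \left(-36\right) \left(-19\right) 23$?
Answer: $- \frac{16139789173}{1025921} \approx -15732.0$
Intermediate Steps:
$I = - \frac{1}{1025921} \approx -9.7473 \cdot 10^{-7}$
$I - \left(-36\right) \left(-19\right) 23 = - \frac{1}{1025921} - \left(-36\right) \left(-19\right) 23 = - \frac{1}{1025921} - 684 \cdot 23 = - \frac{1}{1025921} - 15732 = - \frac{16139789173}{1025921}$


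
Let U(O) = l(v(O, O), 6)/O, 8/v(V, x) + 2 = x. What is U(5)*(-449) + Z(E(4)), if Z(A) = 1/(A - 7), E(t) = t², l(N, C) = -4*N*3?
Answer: 129317/45 ≈ 2873.7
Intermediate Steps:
v(V, x) = 8/(-2 + x)
l(N, C) = -12*N
U(O) = -96/(O*(-2 + O)) (U(O) = (-96/(-2 + O))/O = -96/(O*(-2 + O)))
Z(A) = 1/(-7 + A)
U(5)*(-449) + Z(E(4)) = -96/(5*(-2 + 5))*(-449) + 1/(-7 + 4²) = -96*⅕/3*(-449) + 1/(-7 + 16) = -96*⅕*⅓*(-449) + 1/9 = -32/5*(-449) + ⅑ = 14368/5 + ⅑ = 129317/45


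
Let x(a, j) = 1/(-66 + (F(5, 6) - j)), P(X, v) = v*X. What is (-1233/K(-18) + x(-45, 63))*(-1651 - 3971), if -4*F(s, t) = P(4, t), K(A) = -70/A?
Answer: 561499124/315 ≈ 1.7825e+6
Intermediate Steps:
P(X, v) = X*v
F(s, t) = -t
x(a, j) = 1/(-72 - j) (x(a, j) = 1/(-66 + (-1*6 - j)) = 1/(-66 + (-6 - j)) = 1/(-72 - j))
(-1233/K(-18) + x(-45, 63))*(-1651 - 3971) = (-1233/((-70/(-18))) - 1/(72 + 63))*(-1651 - 3971) = (-1233/((-70*(-1/18))) - 1/135)*(-5622) = (-1233/35/9 - 1*1/135)*(-5622) = (-1233*9/35 - 1/135)*(-5622) = (-11097/35 - 1/135)*(-5622) = -299626/945*(-5622) = 561499124/315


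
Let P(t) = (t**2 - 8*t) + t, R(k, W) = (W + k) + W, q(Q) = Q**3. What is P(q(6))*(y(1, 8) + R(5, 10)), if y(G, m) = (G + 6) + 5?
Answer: 1670328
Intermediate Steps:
y(G, m) = 11 + G (y(G, m) = (6 + G) + 5 = 11 + G)
R(k, W) = k + 2*W
P(t) = t**2 - 7*t
P(q(6))*(y(1, 8) + R(5, 10)) = (6**3*(-7 + 6**3))*((11 + 1) + (5 + 2*10)) = (216*(-7 + 216))*(12 + (5 + 20)) = (216*209)*(12 + 25) = 45144*37 = 1670328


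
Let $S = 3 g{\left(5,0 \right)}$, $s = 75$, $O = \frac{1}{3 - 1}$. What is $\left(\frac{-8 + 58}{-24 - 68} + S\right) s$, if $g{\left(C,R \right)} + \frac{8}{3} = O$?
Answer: $- \frac{12150}{23} \approx -528.26$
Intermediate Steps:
$O = \frac{1}{2} \approx 0.5$
$g{\left(C,R \right)} = - \frac{13}{6}$ ($g{\left(C,R \right)} = - \frac{8}{3} + \frac{1}{2} = - \frac{13}{6}$)
$S = - \frac{13}{2}$ ($S = 3 \left(- \frac{13}{6}\right) = - \frac{13}{2} \approx -6.5$)
$\left(\frac{-8 + 58}{-24 - 68} + S\right) s = \left(\frac{-8 + 58}{-24 - 68} - \frac{13}{2}\right) 75 = \left(\frac{50}{-92} - \frac{13}{2}\right) 75 = \left(50 \left(- \frac{1}{92}\right) - \frac{13}{2}\right) 75 = \left(- \frac{25}{46} - \frac{13}{2}\right) 75 = \left(- \frac{162}{23}\right) 75 = - \frac{12150}{23}$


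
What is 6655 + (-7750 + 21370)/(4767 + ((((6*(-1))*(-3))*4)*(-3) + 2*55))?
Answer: 31032575/4661 ≈ 6657.9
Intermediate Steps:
6655 + (-7750 + 21370)/(4767 + ((((6*(-1))*(-3))*4)*(-3) + 2*55)) = 6655 + 13620/(4767 + ((-6*(-3)*4)*(-3) + 110)) = 6655 + 13620/(4767 + ((18*4)*(-3) + 110)) = 6655 + 13620/(4767 + (72*(-3) + 110)) = 6655 + 13620/(4767 + (-216 + 110)) = 6655 + 13620/(4767 - 106) = 6655 + 13620/4661 = 31032575/4661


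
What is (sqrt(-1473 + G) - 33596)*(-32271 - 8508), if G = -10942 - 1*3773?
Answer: 1370011284 - 81558*I*sqrt(4047) ≈ 1.37e+9 - 5.1884e+6*I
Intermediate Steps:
G = -14715 (G = -10942 - 3773 = -14715)
(sqrt(-1473 + G) - 33596)*(-32271 - 8508) = (sqrt(-1473 - 14715) - 33596)*(-32271 - 8508) = (sqrt(-16188) - 33596)*(-40779) = (2*I*sqrt(4047) - 33596)*(-40779) = (-33596 + 2*I*sqrt(4047))*(-40779) = 1370011284 - 81558*I*sqrt(4047)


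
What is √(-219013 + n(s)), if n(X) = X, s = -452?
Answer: 3*I*√24385 ≈ 468.47*I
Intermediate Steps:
√(-219013 + n(s)) = √(-219013 - 452) = √(-219465) = 3*I*√24385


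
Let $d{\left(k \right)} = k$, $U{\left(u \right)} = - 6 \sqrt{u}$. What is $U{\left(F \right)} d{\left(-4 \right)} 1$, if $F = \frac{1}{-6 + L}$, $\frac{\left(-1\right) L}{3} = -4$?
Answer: $4 \sqrt{6} \approx 9.798$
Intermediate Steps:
$L = 12$ ($L = \left(-3\right) \left(-4\right) = 12$)
$F = \frac{1}{6}$ ($F = \frac{1}{-6 + 12} = \frac{1}{6} \approx 0.16667$)
$U{\left(F \right)} d{\left(-4 \right)} 1 = - \frac{6}{\sqrt{6}} \left(-4\right) 1 = - 6 \frac{\sqrt{6}}{6} \left(-4\right) 1 = - \sqrt{6} \left(-4\right) 1 = 4 \sqrt{6} \cdot 1 = 4 \sqrt{6}$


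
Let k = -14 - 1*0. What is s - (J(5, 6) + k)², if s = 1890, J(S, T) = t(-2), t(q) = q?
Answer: 1634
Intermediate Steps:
J(S, T) = -2
k = -14 (k = -14 + 0 = -14)
s - (J(5, 6) + k)² = 1890 - (-2 - 14)² = 1890 - 1*(-16)² = 1890 - 1*256 = 1890 - 256 = 1634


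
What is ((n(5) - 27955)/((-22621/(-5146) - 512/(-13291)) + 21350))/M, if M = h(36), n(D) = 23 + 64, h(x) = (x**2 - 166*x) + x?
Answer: 476511350962/1695694970129643 ≈ 0.00028101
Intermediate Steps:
h(x) = x**2 - 165*x
n(D) = 87
M = -4644 (M = 36*(-165 + 36) = 36*(-129) = -4644)
((n(5) - 27955)/((-22621/(-5146) - 512/(-13291)) + 21350))/M = ((87 - 27955)/((-22621/(-5146) - 512/(-13291)) + 21350))/(-4644) = -27868/((-22621*(-1/5146) - 512*(-1/13291)) + 21350)*(-1/4644) = -27868/((22621/5146 + 512/13291) + 21350)*(-1/4644) = -27868/(303290463/68395486 + 21350)*(-1/4644) = -27868/1460546916563/68395486*(-1/4644) = -27868*68395486/1460546916563*(-1/4644) = -1906045403848/1460546916563*(-1/4644) = 476511350962/1695694970129643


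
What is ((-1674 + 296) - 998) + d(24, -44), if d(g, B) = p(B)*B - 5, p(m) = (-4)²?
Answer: -3085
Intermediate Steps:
p(m) = 16
d(g, B) = -5 + 16*B (d(g, B) = 16*B - 5 = -5 + 16*B)
((-1674 + 296) - 998) + d(24, -44) = ((-1674 + 296) - 998) + (-5 + 16*(-44)) = (-1378 - 998) + (-5 - 704) = -2376 - 709 = -3085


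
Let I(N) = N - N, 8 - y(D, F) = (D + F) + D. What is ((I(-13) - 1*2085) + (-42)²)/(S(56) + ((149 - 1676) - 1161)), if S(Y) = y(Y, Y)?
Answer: 321/2848 ≈ 0.11271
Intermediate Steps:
y(D, F) = 8 - F - 2*D (y(D, F) = 8 - ((D + F) + D) = 8 - (F + 2*D) = 8 + (-F - 2*D) = 8 - F - 2*D)
I(N) = 0
S(Y) = 8 - 3*Y (S(Y) = 8 - Y - 2*Y = 8 - 3*Y)
((I(-13) - 1*2085) + (-42)²)/(S(56) + ((149 - 1676) - 1161)) = ((0 - 1*2085) + (-42)²)/((8 - 3*56) + ((149 - 1676) - 1161)) = ((0 - 2085) + 1764)/((8 - 168) + (-1527 - 1161)) = (-2085 + 1764)/(-160 - 2688) = -321/(-2848) = -321*(-1/2848) = 321/2848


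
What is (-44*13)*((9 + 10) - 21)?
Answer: 1144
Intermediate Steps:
(-44*13)*((9 + 10) - 21) = -572*(19 - 21) = -572*(-2) = 1144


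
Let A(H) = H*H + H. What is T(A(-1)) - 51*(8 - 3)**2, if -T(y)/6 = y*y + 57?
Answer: -1617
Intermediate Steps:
A(H) = H + H**2 (A(H) = H**2 + H = H + H**2)
T(y) = -342 - 6*y**2 (T(y) = -6*(y*y + 57) = -6*(y**2 + 57) = -6*(57 + y**2) = -342 - 6*y**2)
T(A(-1)) - 51*(8 - 3)**2 = (-342 - 6*(1 - 1)**2) - 51*(8 - 3)**2 = (-342 - 6*(-1*0)**2) - 51*5**2 = (-342 - 6*0**2) - 51*25 = (-342 - 6*0) - 1*1275 = (-342 + 0) - 1275 = -342 - 1275 = -1617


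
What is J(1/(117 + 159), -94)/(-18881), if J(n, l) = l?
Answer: 94/18881 ≈ 0.0049786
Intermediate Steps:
J(1/(117 + 159), -94)/(-18881) = -94/(-18881) = -94*(-1/18881) = 94/18881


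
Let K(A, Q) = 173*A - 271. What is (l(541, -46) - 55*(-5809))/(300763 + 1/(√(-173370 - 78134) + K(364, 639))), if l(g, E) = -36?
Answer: 23610015389225853259/22228264218213481167 + 319459*I*√15719/88913056872853924668 ≈ 1.0622 + 4.5047e-13*I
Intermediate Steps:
K(A, Q) = -271 + 173*A
(l(541, -46) - 55*(-5809))/(300763 + 1/(√(-173370 - 78134) + K(364, 639))) = (-36 - 55*(-5809))/(300763 + 1/(√(-173370 - 78134) + (-271 + 173*364))) = (-36 + 319495)/(300763 + 1/(√(-251504) + (-271 + 62972))) = 319459/(300763 + 1/(4*I*√15719 + 62701)) = 319459/(300763 + 1/(62701 + 4*I*√15719))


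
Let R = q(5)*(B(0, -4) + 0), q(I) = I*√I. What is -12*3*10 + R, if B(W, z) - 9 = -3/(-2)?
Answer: -360 + 105*√5/2 ≈ -242.61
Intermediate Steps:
B(W, z) = 21/2 (B(W, z) = 9 - 3/(-2) = 9 - 3*(-½) = 9 + 3/2 = 21/2)
q(I) = I^(3/2)
R = 105*√5/2 (R = 5^(3/2)*(21/2 + 0) = (5*√5)*(21/2) = 105*√5/2 ≈ 117.39)
-12*3*10 + R = -12*3*10 + 105*√5/2 = -36*10 + 105*√5/2 = -360 + 105*√5/2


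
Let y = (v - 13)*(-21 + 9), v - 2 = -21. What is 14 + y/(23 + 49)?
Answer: 58/3 ≈ 19.333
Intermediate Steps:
v = -19 (v = 2 - 21 = -19)
y = 384 (y = (-19 - 13)*(-21 + 9) = -32*(-12) = 384)
14 + y/(23 + 49) = 14 + 384/(23 + 49) = 14 + 384/72 = 14 + 384*(1/72) = 14 + 16/3 = 58/3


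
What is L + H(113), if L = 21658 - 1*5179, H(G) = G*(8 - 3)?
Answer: 17044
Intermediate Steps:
H(G) = 5*G (H(G) = G*5 = 5*G)
L = 16479 (L = 21658 - 5179 = 16479)
L + H(113) = 16479 + 5*113 = 16479 + 565 = 17044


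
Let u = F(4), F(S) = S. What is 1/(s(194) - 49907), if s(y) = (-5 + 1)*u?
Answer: -1/49923 ≈ -2.0031e-5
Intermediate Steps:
u = 4
s(y) = -16 (s(y) = (-5 + 1)*4 = -4*4 = -16)
1/(s(194) - 49907) = 1/(-16 - 49907) = 1/(-49923) = -1/49923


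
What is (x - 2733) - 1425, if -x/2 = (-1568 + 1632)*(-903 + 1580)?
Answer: -90814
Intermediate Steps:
x = -86656 (x = -2*(-1568 + 1632)*(-903 + 1580) = -128*677 = -2*43328 = -86656)
(x - 2733) - 1425 = (-86656 - 2733) - 1425 = -89389 - 1425 = -90814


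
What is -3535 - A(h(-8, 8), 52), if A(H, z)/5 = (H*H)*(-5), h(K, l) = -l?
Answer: -1935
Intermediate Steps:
A(H, z) = -25*H² (A(H, z) = 5*((H*H)*(-5)) = 5*(H²*(-5)) = 5*(-5*H²) = -25*H²)
-3535 - A(h(-8, 8), 52) = -3535 - (-25)*(-1*8)² = -3535 - (-25)*(-8)² = -3535 - (-25)*64 = -3535 - 1*(-1600) = -3535 + 1600 = -1935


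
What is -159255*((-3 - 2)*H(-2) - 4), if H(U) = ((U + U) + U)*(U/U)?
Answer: -4140630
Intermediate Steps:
H(U) = 3*U (H(U) = (2*U + U)*1 = (3*U)*1 = 3*U)
-159255*((-3 - 2)*H(-2) - 4) = -159255*((-3 - 2)*(3*(-2)) - 4) = -159255*(-5*(-6) - 4) = -159255*(30 - 4) = -159255*26 = -4140630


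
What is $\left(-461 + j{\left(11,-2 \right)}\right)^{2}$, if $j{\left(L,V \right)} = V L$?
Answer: $233289$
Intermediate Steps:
$j{\left(L,V \right)} = L V$
$\left(-461 + j{\left(11,-2 \right)}\right)^{2} = \left(-461 + 11 \left(-2\right)\right)^{2} = \left(-461 - 22\right)^{2} = \left(-483\right)^{2} = 233289$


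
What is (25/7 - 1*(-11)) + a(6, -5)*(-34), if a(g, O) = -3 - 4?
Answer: 1768/7 ≈ 252.57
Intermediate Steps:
a(g, O) = -7
(25/7 - 1*(-11)) + a(6, -5)*(-34) = (25/7 - 1*(-11)) - 7*(-34) = (25*(⅐) + 11) + 238 = (25/7 + 11) + 238 = 102/7 + 238 = 1768/7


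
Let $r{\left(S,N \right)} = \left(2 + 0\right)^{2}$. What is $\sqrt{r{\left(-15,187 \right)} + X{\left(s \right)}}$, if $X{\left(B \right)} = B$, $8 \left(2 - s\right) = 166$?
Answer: $\frac{i \sqrt{59}}{2} \approx 3.8406 i$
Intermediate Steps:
$s = - \frac{75}{4}$ ($s = 2 - \frac{83}{4} = - \frac{75}{4} \approx -18.75$)
$r{\left(S,N \right)} = 4$ ($r{\left(S,N \right)} = 2^{2} = 4$)
$\sqrt{r{\left(-15,187 \right)} + X{\left(s \right)}} = \sqrt{4 - \frac{75}{4}} = \sqrt{- \frac{59}{4}} = \frac{i \sqrt{59}}{2}$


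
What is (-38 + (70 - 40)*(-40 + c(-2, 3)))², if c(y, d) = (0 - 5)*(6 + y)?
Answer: 3378244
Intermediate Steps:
c(y, d) = -30 - 5*y (c(y, d) = -5*(6 + y) = -30 - 5*y)
(-38 + (70 - 40)*(-40 + c(-2, 3)))² = (-38 + (70 - 40)*(-40 + (-30 - 5*(-2))))² = (-38 + 30*(-40 + (-30 + 10)))² = (-38 + 30*(-40 - 20))² = (-38 + 30*(-60))² = (-38 - 1800)² = (-1838)² = 3378244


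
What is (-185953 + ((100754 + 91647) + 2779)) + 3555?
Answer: 12782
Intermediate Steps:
(-185953 + ((100754 + 91647) + 2779)) + 3555 = (-185953 + (192401 + 2779)) + 3555 = (-185953 + 195180) + 3555 = 9227 + 3555 = 12782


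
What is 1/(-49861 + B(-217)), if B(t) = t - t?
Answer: -1/49861 ≈ -2.0056e-5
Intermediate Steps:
B(t) = 0
1/(-49861 + B(-217)) = 1/(-49861 + 0) = 1/(-49861) = -1/49861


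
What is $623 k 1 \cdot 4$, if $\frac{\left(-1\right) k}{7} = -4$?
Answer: $69776$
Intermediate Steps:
$k = 28$ ($k = \left(-7\right) \left(-4\right) = 28$)
$623 k 1 \cdot 4 = 623 \cdot 28 \cdot 1 \cdot 4 = 623 \cdot 28 \cdot 4 = 623 \cdot 112 = 69776$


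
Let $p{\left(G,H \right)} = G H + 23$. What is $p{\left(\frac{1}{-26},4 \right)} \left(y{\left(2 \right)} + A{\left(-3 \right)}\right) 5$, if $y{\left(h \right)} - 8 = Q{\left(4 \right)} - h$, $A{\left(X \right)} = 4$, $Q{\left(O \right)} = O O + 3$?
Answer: $\frac{43065}{13} \approx 3312.7$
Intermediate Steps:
$Q{\left(O \right)} = 3 + O^{2}$ ($Q{\left(O \right)} = O^{2} + 3 = 3 + O^{2}$)
$y{\left(h \right)} = 27 - h$ ($y{\left(h \right)} = 8 - \left(-3 - 16 + h\right) = 8 - \left(-19 + h\right) = 27 - h$)
$p{\left(G,H \right)} = 23 + G H$
$p{\left(\frac{1}{-26},4 \right)} \left(y{\left(2 \right)} + A{\left(-3 \right)}\right) 5 = \left(23 + \frac{1}{-26} \cdot 4\right) \left(\left(27 - 2\right) + 4\right) 5 = \left(23 - \frac{2}{13}\right) \left(\left(27 - 2\right) + 4\right) 5 = \left(23 - \frac{2}{13}\right) \left(25 + 4\right) 5 = \frac{297 \cdot 29 \cdot 5}{13} = \frac{297}{13} \cdot 145 = \frac{43065}{13}$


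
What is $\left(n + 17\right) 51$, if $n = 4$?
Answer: $1071$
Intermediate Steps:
$\left(n + 17\right) 51 = \left(4 + 17\right) 51 = 21 \cdot 51 = 1071$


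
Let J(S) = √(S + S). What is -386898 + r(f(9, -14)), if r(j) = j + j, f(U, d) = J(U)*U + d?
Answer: -386926 + 54*√2 ≈ -3.8685e+5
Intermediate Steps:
J(S) = √2*√S (J(S) = √(2*S) = √2*√S)
f(U, d) = d + √2*U^(3/2) (f(U, d) = (√2*√U)*U + d = √2*U^(3/2) + d = d + √2*U^(3/2))
r(j) = 2*j
-386898 + r(f(9, -14)) = -386898 + 2*(-14 + √2*9^(3/2)) = -386898 + 2*(-14 + √2*27) = -386898 + 2*(-14 + 27*√2) = -386898 + (-28 + 54*√2) = -386926 + 54*√2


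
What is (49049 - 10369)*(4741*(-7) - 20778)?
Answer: -2087366200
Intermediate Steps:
(49049 - 10369)*(4741*(-7) - 20778) = 38680*(-33187 - 20778) = 38680*(-53965) = -2087366200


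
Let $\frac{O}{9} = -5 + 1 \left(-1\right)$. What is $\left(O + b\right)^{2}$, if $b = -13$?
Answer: $4489$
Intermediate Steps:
$O = -54$ ($O = 9 \left(-5 + 1 \left(-1\right)\right) = 9 \left(-5 - 1\right) = 9 \left(-6\right) = -54$)
$\left(O + b\right)^{2} = \left(-54 - 13\right)^{2} = \left(-67\right)^{2} = 4489$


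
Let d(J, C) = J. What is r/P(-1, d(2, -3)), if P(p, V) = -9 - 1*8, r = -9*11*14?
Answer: 1386/17 ≈ 81.529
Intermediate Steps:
r = -1386 (r = -99*14 = -1386)
P(p, V) = -17 (P(p, V) = -9 - 8 = -17)
r/P(-1, d(2, -3)) = -1386/(-17) = -1386*(-1/17) = 1386/17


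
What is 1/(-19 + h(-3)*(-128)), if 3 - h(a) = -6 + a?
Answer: -1/1555 ≈ -0.00064309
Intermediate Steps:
h(a) = 9 - a (h(a) = 3 - (-6 + a) = 3 + (6 - a) = 9 - a)
1/(-19 + h(-3)*(-128)) = 1/(-19 + (9 - 1*(-3))*(-128)) = 1/(-19 + (9 + 3)*(-128)) = 1/(-19 + 12*(-128)) = 1/(-19 - 1536) = 1/(-1555) = -1/1555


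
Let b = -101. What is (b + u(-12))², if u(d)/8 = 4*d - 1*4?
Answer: 267289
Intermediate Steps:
u(d) = -32 + 32*d (u(d) = 8*(4*d - 1*4) = 8*(4*d - 4) = 8*(-4 + 4*d) = -32 + 32*d)
(b + u(-12))² = (-101 + (-32 + 32*(-12)))² = (-101 + (-32 - 384))² = (-101 - 416)² = (-517)² = 267289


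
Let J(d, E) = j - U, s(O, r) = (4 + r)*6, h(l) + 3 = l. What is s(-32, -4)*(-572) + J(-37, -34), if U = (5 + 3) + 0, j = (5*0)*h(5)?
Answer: -8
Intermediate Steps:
h(l) = -3 + l
s(O, r) = 24 + 6*r
j = 0 (j = (5*0)*(-3 + 5) = 0*2 = 0)
U = 8 (U = 8 + 0 = 8)
J(d, E) = -8 (J(d, E) = 0 - 1*8 = 0 - 8 = -8)
s(-32, -4)*(-572) + J(-37, -34) = (24 + 6*(-4))*(-572) - 8 = (24 - 24)*(-572) - 8 = 0*(-572) - 8 = 0 - 8 = -8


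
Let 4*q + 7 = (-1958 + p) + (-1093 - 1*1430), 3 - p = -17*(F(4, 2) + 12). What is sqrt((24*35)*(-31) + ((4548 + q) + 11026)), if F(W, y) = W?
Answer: I*sqrt(46077)/2 ≈ 107.33*I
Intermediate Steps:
p = 275 (p = 3 - (-17)*(4 + 12) = 3 - (-17)*16 = 3 - 1*(-272) = 3 + 272 = 275)
q = -4213/4 (q = -7/4 + ((-1958 + 275) + (-1093 - 1*1430))/4 = -7/4 + (-1683 + (-1093 - 1430))/4 = -7/4 + (-1683 - 2523)/4 = -7/4 + (1/4)*(-4206) = -7/4 - 2103/2 = -4213/4 ≈ -1053.3)
sqrt((24*35)*(-31) + ((4548 + q) + 11026)) = sqrt((24*35)*(-31) + ((4548 - 4213/4) + 11026)) = sqrt(840*(-31) + (13979/4 + 11026)) = sqrt(-26040 + 58083/4) = sqrt(-46077/4) = I*sqrt(46077)/2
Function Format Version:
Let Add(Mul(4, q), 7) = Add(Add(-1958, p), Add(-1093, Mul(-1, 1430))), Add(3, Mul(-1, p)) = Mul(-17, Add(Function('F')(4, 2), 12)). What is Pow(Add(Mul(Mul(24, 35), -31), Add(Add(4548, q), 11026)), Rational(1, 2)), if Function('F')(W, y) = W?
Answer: Mul(Rational(1, 2), I, Pow(46077, Rational(1, 2))) ≈ Mul(107.33, I)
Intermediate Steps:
p = 275 (p = Add(3, Mul(-1, Mul(-17, Add(4, 12)))) = Add(3, Mul(-1, Mul(-17, 16))) = Add(3, Mul(-1, -272)) = Add(3, 272) = 275)
q = Rational(-4213, 4) (q = Add(Rational(-7, 4), Mul(Rational(1, 4), Add(Add(-1958, 275), Add(-1093, Mul(-1, 1430))))) = Add(Rational(-7, 4), Mul(Rational(1, 4), Add(-1683, Add(-1093, -1430)))) = Add(Rational(-7, 4), Mul(Rational(1, 4), Add(-1683, -2523))) = Add(Rational(-7, 4), Mul(Rational(1, 4), -4206)) = Add(Rational(-7, 4), Rational(-2103, 2)) = Rational(-4213, 4) ≈ -1053.3)
Pow(Add(Mul(Mul(24, 35), -31), Add(Add(4548, q), 11026)), Rational(1, 2)) = Pow(Add(Mul(Mul(24, 35), -31), Add(Add(4548, Rational(-4213, 4)), 11026)), Rational(1, 2)) = Pow(Add(Mul(840, -31), Add(Rational(13979, 4), 11026)), Rational(1, 2)) = Pow(Add(-26040, Rational(58083, 4)), Rational(1, 2)) = Pow(Rational(-46077, 4), Rational(1, 2)) = Mul(Rational(1, 2), I, Pow(46077, Rational(1, 2)))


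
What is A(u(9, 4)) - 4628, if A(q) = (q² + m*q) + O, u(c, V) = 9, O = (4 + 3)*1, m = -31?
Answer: -4819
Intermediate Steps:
O = 7 (O = 7*1 = 7)
A(q) = 7 + q² - 31*q (A(q) = (q² - 31*q) + 7 = 7 + q² - 31*q)
A(u(9, 4)) - 4628 = (7 + 9² - 31*9) - 4628 = (7 + 81 - 279) - 4628 = -191 - 4628 = -4819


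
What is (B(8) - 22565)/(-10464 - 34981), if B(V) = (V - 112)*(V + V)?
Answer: 24229/45445 ≈ 0.53315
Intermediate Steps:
B(V) = 2*V*(-112 + V) (B(V) = (-112 + V)*(2*V) = 2*V*(-112 + V))
(B(8) - 22565)/(-10464 - 34981) = (2*8*(-112 + 8) - 22565)/(-10464 - 34981) = (2*8*(-104) - 22565)/(-45445) = (-1664 - 22565)*(-1/45445) = -24229*(-1/45445) = 24229/45445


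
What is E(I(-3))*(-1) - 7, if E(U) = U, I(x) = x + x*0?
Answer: -4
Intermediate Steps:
I(x) = x (I(x) = x + 0 = x)
E(I(-3))*(-1) - 7 = -3*(-1) - 7 = 3 - 7 = -4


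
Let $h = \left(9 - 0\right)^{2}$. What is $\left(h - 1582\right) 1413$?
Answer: $-2120913$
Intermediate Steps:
$h = 81$ ($h = \left(9 + 0\right)^{2} = 9^{2} = 81$)
$\left(h - 1582\right) 1413 = \left(81 - 1582\right) 1413 = \left(-1501\right) 1413 = -2120913$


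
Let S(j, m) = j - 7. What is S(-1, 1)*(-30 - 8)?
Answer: 304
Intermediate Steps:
S(j, m) = -7 + j
S(-1, 1)*(-30 - 8) = (-7 - 1)*(-30 - 8) = -8*(-38) = 304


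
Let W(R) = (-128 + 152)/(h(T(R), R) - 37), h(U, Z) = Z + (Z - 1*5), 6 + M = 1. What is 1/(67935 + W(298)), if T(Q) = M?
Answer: 277/18818007 ≈ 1.4720e-5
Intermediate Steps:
M = -5 (M = -6 + 1 = -5)
T(Q) = -5
h(U, Z) = -5 + 2*Z (h(U, Z) = Z + (Z - 5) = Z + (-5 + Z) = -5 + 2*Z)
W(R) = 24/(-42 + 2*R) (W(R) = (-128 + 152)/((-5 + 2*R) - 37) = 24/(-42 + 2*R))
1/(67935 + W(298)) = 1/(67935 + 12/(-21 + 298)) = 1/(67935 + 12/277) = 1/(18818007/277) = 277/18818007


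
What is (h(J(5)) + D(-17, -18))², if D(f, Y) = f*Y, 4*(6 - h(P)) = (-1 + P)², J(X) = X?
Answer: 94864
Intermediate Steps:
h(P) = 6 - (-1 + P)²/4
D(f, Y) = Y*f
(h(J(5)) + D(-17, -18))² = ((6 - (-1 + 5)²/4) - 18*(-17))² = ((6 - ¼*4²) + 306)² = ((6 - ¼*16) + 306)² = ((6 - 4) + 306)² = (2 + 306)² = 308² = 94864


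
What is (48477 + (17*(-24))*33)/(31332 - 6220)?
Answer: 35013/25112 ≈ 1.3943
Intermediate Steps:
(48477 + (17*(-24))*33)/(31332 - 6220) = (48477 - 408*33)/25112 = (48477 - 13464)*(1/25112) = 35013*(1/25112) = 35013/25112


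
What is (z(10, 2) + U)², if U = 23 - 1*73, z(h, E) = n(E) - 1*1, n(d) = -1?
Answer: 2704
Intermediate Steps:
z(h, E) = -2 (z(h, E) = -1 - 1*1 = -1 - 1 = -2)
U = -50 (U = 23 - 73 = -50)
(z(10, 2) + U)² = (-2 - 50)² = (-52)² = 2704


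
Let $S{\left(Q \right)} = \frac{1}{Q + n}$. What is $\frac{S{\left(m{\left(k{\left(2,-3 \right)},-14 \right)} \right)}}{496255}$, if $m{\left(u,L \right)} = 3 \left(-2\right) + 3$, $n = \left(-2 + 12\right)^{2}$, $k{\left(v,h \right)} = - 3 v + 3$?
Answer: $\frac{1}{48136735} \approx 2.0774 \cdot 10^{-8}$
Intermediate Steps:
$k{\left(v,h \right)} = 3 - 3 v$
$n = 100$ ($n = 10^{2} = 100$)
$m{\left(u,L \right)} = -3$ ($m{\left(u,L \right)} = -6 + 3 = -3$)
$S{\left(Q \right)} = \frac{1}{100 + Q}$ ($S{\left(Q \right)} = \frac{1}{Q + 100} = \frac{1}{100 + Q}$)
$\frac{S{\left(m{\left(k{\left(2,-3 \right)},-14 \right)} \right)}}{496255} = \frac{1}{\left(100 - 3\right) 496255} = \frac{1}{97} \cdot \frac{1}{496255} = \frac{1}{48136735}$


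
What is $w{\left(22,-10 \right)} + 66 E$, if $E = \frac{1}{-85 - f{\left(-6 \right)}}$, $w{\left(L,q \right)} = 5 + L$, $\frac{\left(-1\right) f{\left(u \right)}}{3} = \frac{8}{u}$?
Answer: $\frac{2337}{89} \approx 26.258$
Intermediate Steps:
$f{\left(u \right)} = - \frac{24}{u}$ ($f{\left(u \right)} = - 3 \frac{8}{u} = - \frac{24}{u}$)
$E = - \frac{1}{89}$ ($E = \frac{1}{-85 - - \frac{24}{-6}} = \frac{1}{-85 - \left(-24\right) \left(- \frac{1}{6}\right)} = \frac{1}{-85 - 4} = \frac{1}{-89} = - \frac{1}{89} \approx -0.011236$)
$w{\left(22,-10 \right)} + 66 E = \left(5 + 22\right) + 66 \left(- \frac{1}{89}\right) = 27 - \frac{66}{89} = \frac{2337}{89}$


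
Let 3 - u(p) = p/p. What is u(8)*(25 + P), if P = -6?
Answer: 38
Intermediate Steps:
u(p) = 2 (u(p) = 3 - p/p = 3 - 1*1 = 3 - 1 = 2)
u(8)*(25 + P) = 2*(25 - 6) = 2*19 = 38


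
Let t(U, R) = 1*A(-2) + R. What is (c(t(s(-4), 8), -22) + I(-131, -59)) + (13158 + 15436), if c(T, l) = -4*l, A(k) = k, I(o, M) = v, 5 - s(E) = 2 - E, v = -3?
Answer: 28679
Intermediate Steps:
s(E) = 3 + E (s(E) = 5 - (2 - E) = 5 + (-2 + E) = 3 + E)
I(o, M) = -3
t(U, R) = -2 + R (t(U, R) = 1*(-2) + R = -2 + R)
(c(t(s(-4), 8), -22) + I(-131, -59)) + (13158 + 15436) = (-4*(-22) - 3) + (13158 + 15436) = (88 - 3) + 28594 = 85 + 28594 = 28679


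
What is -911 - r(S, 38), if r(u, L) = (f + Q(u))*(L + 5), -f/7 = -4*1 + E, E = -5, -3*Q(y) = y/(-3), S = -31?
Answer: -31247/9 ≈ -3471.9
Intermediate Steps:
Q(y) = y/9 (Q(y) = -y/(3*(-3)) = -y*(-1)/(3*3) = -(-1)*y/9 = y/9)
f = 63 (f = -7*(-4*1 - 5) = -7*(-4 - 5) = -7*(-9) = 63)
r(u, L) = (5 + L)*(63 + u/9) (r(u, L) = (63 + u/9)*(L + 5) = (63 + u/9)*(5 + L) = (5 + L)*(63 + u/9))
-911 - r(S, 38) = -911 - (315 + 63*38 + (5/9)*(-31) + (⅑)*38*(-31)) = -911 - (315 + 2394 - 155/9 - 1178/9) = -911 - 1*23048/9 = -911 - 23048/9 = -31247/9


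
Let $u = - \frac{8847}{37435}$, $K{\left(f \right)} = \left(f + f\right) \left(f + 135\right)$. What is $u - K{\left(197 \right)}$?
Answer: $- \frac{4896806327}{37435} \approx -1.3081 \cdot 10^{5}$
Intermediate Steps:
$K{\left(f \right)} = 2 f \left(135 + f\right)$
$u = - \frac{8847}{37435}$ ($u = \left(-8847\right) \frac{1}{37435} = - \frac{8847}{37435} \approx -0.23633$)
$u - K{\left(197 \right)} = - \frac{8847}{37435} - 2 \cdot 197 \left(135 + 197\right) = - \frac{8847}{37435} - 2 \cdot 197 \cdot 332 = - \frac{8847}{37435} - 130808 = - \frac{4896806327}{37435}$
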